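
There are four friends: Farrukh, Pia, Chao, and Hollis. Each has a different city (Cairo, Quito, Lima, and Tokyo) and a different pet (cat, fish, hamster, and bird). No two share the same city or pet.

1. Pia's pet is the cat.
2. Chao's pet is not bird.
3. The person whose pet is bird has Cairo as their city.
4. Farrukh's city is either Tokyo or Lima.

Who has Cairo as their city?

Hollis

With clues 1–3, Chao and Pia are impossible for the one with city Cairo.
With clues 1–4, Farrukh is impossible for the one with city Cairo.
That leaves Hollis.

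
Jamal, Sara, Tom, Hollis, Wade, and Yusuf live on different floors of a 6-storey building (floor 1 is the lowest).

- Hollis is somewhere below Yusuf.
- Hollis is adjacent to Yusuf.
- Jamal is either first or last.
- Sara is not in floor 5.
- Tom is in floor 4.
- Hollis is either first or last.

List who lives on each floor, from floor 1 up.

Hollis, Yusuf, Sara, Tom, Wade, Jamal

From clue 1: Hollis is in {1,2,3,4,5}.
From clues 1–3: Jamal is in {1,6}.
From clues 1–5: Tom → floor 4.
From clues 1–6: Hollis → floor 1, Yusuf → floor 2, Sara → floor 3, Wade → floor 5, Jamal → floor 6.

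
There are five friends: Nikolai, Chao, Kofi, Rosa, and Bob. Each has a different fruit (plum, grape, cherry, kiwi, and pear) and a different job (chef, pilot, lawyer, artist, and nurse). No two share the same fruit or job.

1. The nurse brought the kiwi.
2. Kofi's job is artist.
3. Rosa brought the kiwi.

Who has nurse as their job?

Rosa

With clues 1–2, Kofi is impossible for the one with job nurse.
With clues 1–3, Bob, Chao, and Nikolai are impossible for the one with job nurse.
That leaves Rosa.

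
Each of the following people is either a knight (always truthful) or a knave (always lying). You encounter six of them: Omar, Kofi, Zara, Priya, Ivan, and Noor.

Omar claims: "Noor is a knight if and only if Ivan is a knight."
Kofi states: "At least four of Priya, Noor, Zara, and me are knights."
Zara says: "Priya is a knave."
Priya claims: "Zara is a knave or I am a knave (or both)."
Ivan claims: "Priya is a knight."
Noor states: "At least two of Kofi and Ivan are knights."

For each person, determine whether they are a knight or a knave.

Consider Omar. Suppose Omar is a knight.
Then no assignment of the remaining roles makes every statement match its speaker's type — contradiction.
So Omar is a knave.
Consider Kofi. Suppose Kofi is a knight.
Then no assignment of the remaining roles makes every statement match its speaker's type — contradiction.
So Kofi is a knave.
With that fixed, Noor's statement is false, so Noor is a knave.
Consider Zara. Suppose Zara is a knight.
Then whichever role Priya has, Priya's statement has the wrong truth value — contradiction.
So Zara is a knave.
With that fixed, Priya's statement is true, so Priya is a knight.
With that fixed, Ivan's statement is true, so Ivan is a knight.

Omar: knave, Kofi: knave, Zara: knave, Priya: knight, Ivan: knight, Noor: knave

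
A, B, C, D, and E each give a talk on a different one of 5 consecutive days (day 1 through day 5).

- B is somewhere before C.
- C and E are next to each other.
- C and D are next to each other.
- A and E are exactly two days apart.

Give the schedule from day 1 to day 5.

From clue 1: B is in {1,2,3,4}.
From clues 1–2: B is in {1,2,3}.
From clues 1–3: B is in {1,2}.
From clues 1–4: A → day 1, B → day 2, E → day 3, C → day 4, D → day 5.

A, B, E, C, D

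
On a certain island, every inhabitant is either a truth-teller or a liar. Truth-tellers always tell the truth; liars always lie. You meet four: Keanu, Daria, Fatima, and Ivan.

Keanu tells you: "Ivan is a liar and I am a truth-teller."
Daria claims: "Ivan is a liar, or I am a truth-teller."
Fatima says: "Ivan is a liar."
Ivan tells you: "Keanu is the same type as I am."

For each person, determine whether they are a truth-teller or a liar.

Keanu: truth-teller, Daria: truth-teller, Fatima: truth-teller, Ivan: liar

Consider Keanu. Suppose Keanu is a liar.
Then whichever role Ivan has, Ivan's statement has the wrong truth value — contradiction.
So Keanu is a truth-teller.
Consider Daria. Suppose Daria is a liar.
Then no assignment of the remaining roles makes every statement match its speaker's type — contradiction.
So Daria is a truth-teller.
Consider Fatima. Suppose Fatima is a liar.
Then no assignment of the remaining roles makes every statement match its speaker's type — contradiction.
So Fatima is a truth-teller.
Consider Ivan. Suppose Ivan is a truth-teller.
Then Keanu's statement comes out false, contradicting Keanu being a truth-teller.
So Ivan is a liar.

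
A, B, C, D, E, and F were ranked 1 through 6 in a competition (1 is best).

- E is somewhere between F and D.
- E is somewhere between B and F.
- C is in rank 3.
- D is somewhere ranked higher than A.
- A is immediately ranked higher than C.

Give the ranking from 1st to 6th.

D, A, C, B, E, F

From clue 1: E is in {2,3,4,5}.
From clues 1–3: C → rank 3.
From clues 1–4: E is in {2,4,5}.
From clues 1–5: D → rank 1, A → rank 2, B → rank 4, E → rank 5, F → rank 6.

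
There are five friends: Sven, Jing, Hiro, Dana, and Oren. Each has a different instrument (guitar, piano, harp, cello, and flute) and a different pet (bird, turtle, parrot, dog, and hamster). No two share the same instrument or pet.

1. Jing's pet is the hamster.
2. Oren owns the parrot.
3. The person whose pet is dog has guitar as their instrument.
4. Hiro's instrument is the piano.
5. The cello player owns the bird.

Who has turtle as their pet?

Clue 1 rules out Jing for the one with pet turtle.
With clues 1–2, Oren is impossible for the one with pet turtle.
With clues 1–5, Dana and Sven are impossible for the one with pet turtle.
That leaves Hiro.

Hiro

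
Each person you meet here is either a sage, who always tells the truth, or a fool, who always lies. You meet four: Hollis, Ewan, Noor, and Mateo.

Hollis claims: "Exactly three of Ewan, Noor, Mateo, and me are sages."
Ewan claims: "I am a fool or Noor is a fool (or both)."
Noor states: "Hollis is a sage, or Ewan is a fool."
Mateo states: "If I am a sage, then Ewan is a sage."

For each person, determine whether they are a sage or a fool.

Consider Hollis. Suppose Hollis is a sage.
Then no assignment of the remaining roles makes every statement match its speaker's type — contradiction.
So Hollis is a fool.
Consider Ewan. Suppose Ewan is a fool.
Then Ewan's own statement would have to be false, but it can't be — contradiction.
So Ewan is a sage.
With that fixed, Noor's statement is false, so Noor is a fool.
With that fixed, Mateo's statement is true, so Mateo is a sage.

Hollis: fool, Ewan: sage, Noor: fool, Mateo: sage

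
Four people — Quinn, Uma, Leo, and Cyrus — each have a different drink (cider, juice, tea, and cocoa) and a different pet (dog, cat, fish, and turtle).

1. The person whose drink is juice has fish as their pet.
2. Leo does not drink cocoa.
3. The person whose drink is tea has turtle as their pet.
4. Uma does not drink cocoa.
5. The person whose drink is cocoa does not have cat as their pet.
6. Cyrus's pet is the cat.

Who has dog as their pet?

Quinn

With clues 1–5, Leo and Uma are impossible for the one with pet dog.
With clues 1–6, Cyrus is impossible for the one with pet dog.
That leaves Quinn.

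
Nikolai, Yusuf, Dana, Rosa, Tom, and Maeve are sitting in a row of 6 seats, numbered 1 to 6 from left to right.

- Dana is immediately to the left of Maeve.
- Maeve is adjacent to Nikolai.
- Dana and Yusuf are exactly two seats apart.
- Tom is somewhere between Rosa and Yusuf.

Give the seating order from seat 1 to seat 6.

Yusuf, Tom, Dana, Maeve, Nikolai, Rosa

From clue 1: Dana is in {1,2,3,4,5}.
From clues 1–2: Nikolai is in {3,4,5,6}.
From clues 1–3: Nikolai is in {5,6}.
From clues 1–4: Yusuf → seat 1, Tom → seat 2, Dana → seat 3, Maeve → seat 4, Nikolai → seat 5, Rosa → seat 6.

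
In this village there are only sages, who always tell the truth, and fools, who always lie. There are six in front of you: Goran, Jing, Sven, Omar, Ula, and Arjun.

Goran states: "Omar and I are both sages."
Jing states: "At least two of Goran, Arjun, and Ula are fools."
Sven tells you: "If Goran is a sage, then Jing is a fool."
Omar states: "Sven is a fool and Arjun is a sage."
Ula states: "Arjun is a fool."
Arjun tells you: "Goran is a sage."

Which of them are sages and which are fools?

Goran: fool, Jing: sage, Sven: sage, Omar: fool, Ula: sage, Arjun: fool

Consider Goran. Suppose Goran is a sage.
Then no assignment of the remaining roles makes every statement match its speaker's type — contradiction.
So Goran is a fool.
With that fixed, Sven's statement is true, so Sven is a sage.
With that fixed, Omar's statement is false, so Omar is a fool.
With that fixed, Arjun's statement is false, so Arjun is a fool.
With that fixed, Jing's statement is true, so Jing is a sage.
With that fixed, Ula's statement is true, so Ula is a sage.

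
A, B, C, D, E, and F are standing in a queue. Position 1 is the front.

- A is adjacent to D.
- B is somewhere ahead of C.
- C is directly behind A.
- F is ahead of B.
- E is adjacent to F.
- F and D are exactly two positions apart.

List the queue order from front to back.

From clues 1–2: B is in {1,2,3,4,5}.
From clues 1–3: A is in {3,4,5}.
From clues 1–4: A is in {4,5}.
From clues 1–5: B → position 3, D → position 4, A → position 5, C → position 6.
From clues 1–6: E → position 1, F → position 2.

E, F, B, D, A, C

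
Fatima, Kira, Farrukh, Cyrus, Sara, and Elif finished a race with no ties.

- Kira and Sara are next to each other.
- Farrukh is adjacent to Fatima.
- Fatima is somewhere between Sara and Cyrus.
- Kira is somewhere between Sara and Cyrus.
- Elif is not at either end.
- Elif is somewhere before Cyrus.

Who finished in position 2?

Kira

With clues 1–5, Cyrus and Sara are ruled out for place 2.
With clues 1–6, Elif, Farrukh, and Fatima are ruled out for place 2.
So place 2 is Kira.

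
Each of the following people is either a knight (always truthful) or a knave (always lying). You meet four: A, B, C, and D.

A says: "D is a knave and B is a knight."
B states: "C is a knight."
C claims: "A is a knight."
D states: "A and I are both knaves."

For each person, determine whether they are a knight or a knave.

A: knight, B: knight, C: knight, D: knave

Consider A. Suppose A is a knave.
Then whichever role D has, D's statement has the wrong truth value — contradiction.
So A is a knight.
With that fixed, C's statement is true, so C is a knight.
With that fixed, D's statement is false, so D is a knave.
With that fixed, B's statement is true, so B is a knight.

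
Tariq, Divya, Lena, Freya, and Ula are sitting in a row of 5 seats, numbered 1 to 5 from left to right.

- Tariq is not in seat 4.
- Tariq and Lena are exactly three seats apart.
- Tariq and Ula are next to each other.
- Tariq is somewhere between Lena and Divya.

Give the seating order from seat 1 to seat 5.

From clue 1: Tariq is in {1,2,3,5}.
From clues 1–2: Tariq is in {1,2,5}.
From clues 1–4: Divya → seat 1, Tariq → seat 2, Ula → seat 3, Freya → seat 4, Lena → seat 5.

Divya, Tariq, Ula, Freya, Lena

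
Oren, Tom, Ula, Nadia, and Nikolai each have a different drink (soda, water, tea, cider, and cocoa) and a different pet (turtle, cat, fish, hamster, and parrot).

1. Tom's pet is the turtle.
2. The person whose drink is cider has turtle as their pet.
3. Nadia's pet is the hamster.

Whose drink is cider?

Tom

With clues 1–2, Nadia, Nikolai, Oren, and Ula are impossible for the one with drink cider.
That leaves Tom.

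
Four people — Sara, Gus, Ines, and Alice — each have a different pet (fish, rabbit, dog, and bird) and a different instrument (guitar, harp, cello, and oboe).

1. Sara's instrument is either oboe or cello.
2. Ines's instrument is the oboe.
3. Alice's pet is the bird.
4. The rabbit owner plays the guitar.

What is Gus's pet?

rabbit

With clues 1–3, bird is impossible for Gus's pet.
With clues 1–4, dog and fish are impossible for Gus's pet.
That leaves rabbit.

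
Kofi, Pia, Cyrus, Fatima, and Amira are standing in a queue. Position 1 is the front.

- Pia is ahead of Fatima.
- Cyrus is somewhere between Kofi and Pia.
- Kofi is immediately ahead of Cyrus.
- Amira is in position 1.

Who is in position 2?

With clues 1–3, Amira, Fatima, and Pia are ruled out for position 2.
With clues 1–4, Cyrus is ruled out for position 2.
So position 2 is Kofi.

Kofi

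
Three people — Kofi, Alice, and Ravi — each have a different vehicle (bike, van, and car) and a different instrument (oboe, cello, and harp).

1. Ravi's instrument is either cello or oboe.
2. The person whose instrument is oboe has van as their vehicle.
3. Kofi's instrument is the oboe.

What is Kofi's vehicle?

With clues 1–3, bike and car are impossible for Kofi's vehicle.
That leaves van.

van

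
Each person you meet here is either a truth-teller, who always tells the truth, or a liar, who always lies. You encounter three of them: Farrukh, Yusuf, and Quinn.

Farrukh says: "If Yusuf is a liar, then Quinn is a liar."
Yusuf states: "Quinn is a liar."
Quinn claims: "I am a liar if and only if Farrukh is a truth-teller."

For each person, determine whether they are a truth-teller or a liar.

Farrukh: liar, Yusuf: liar, Quinn: truth-teller

Consider Farrukh. Suppose Farrukh is a truth-teller.
Then whichever role Quinn has, Quinn's statement has the wrong truth value — contradiction.
So Farrukh is a liar.
Consider Yusuf. Suppose Yusuf is a truth-teller.
Then Farrukh's statement comes out true, contradicting Farrukh being a liar.
So Yusuf is a liar.
Consider Quinn. Suppose Quinn is a liar.
Then Farrukh's statement comes out true, contradicting Farrukh being a liar.
So Quinn is a truth-teller.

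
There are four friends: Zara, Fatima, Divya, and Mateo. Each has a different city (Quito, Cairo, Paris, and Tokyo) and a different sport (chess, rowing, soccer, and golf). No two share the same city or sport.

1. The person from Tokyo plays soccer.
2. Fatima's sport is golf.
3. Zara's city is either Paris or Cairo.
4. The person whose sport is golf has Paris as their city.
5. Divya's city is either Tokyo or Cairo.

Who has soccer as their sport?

With clues 1–2, Fatima is impossible for the one with sport soccer.
With clues 1–3, Zara is impossible for the one with sport soccer.
With clues 1–5, Mateo is impossible for the one with sport soccer.
That leaves Divya.

Divya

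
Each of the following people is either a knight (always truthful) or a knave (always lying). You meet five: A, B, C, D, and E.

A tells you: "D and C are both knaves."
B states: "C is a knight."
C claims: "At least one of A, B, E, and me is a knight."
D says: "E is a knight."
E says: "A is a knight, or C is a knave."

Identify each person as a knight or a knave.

Consider A. Suppose A is a knight.
Then no assignment of the remaining roles makes every statement match its speaker's type — contradiction.
So A is a knave.
Consider B. Suppose B is a knave.
Then no assignment of the remaining roles makes every statement match its speaker's type — contradiction.
So B is a knight.
With that fixed, C's statement is true, so C is a knight.
With that fixed, E's statement is false, so E is a knave.
With that fixed, D's statement is false, so D is a knave.

A: knave, B: knight, C: knight, D: knave, E: knave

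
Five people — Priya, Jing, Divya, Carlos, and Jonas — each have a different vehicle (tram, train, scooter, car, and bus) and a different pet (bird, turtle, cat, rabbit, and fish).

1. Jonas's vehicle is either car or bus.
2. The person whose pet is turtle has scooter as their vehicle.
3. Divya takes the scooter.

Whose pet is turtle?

Divya

With clues 1–2, Jonas is impossible for the one with pet turtle.
With clues 1–3, Carlos, Jing, and Priya are impossible for the one with pet turtle.
That leaves Divya.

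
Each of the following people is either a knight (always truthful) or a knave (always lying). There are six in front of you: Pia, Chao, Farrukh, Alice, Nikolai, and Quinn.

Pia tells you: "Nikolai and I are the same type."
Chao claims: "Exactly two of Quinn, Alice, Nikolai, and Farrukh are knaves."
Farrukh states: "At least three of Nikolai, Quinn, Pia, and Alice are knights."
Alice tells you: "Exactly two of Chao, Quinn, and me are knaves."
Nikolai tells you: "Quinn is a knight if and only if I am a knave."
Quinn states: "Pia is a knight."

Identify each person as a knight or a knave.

Pia: knave, Chao: knave, Farrukh: knave, Alice: knave, Nikolai: knight, Quinn: knave

Consider Pia. Suppose Pia is a knight.
Then no assignment of the remaining roles makes every statement match its speaker's type — contradiction.
So Pia is a knave.
With that fixed, Quinn's statement is false, so Quinn is a knave.
With that fixed, Farrukh's statement is false, so Farrukh is a knave.
Consider Chao. Suppose Chao is a knight.
Then whichever role Alice has, Alice's statement has the wrong truth value — contradiction.
So Chao is a knave.
Consider Alice. Suppose Alice is a knight.
Then no assignment of the remaining roles makes every statement match its speaker's type — contradiction.
So Alice is a knave.
Consider Nikolai. Suppose Nikolai is a knave.
Then Pia's statement comes out true, contradicting Pia being a knave.
So Nikolai is a knight.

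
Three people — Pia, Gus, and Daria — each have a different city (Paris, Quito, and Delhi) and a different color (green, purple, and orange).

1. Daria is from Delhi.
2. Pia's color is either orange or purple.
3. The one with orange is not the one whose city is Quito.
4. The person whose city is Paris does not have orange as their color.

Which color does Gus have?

With clues 1–4, orange and purple are impossible for Gus's color.
That leaves green.

green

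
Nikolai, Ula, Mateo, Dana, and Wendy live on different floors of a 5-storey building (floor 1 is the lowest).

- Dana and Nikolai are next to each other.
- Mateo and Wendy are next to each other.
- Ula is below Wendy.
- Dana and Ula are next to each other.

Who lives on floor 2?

Dana

With clues 1–2, Ula is ruled out for floor 2.
With clues 1–4, Mateo, Nikolai, and Wendy are ruled out for floor 2.
So floor 2 is Dana.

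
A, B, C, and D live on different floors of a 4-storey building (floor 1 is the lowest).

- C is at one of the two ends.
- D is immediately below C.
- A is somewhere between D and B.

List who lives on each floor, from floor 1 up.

From clue 1: C is in {1,4}.
From clues 1–2: D → floor 3, C → floor 4.
From clues 1–3: B → floor 1, A → floor 2.

B, A, D, C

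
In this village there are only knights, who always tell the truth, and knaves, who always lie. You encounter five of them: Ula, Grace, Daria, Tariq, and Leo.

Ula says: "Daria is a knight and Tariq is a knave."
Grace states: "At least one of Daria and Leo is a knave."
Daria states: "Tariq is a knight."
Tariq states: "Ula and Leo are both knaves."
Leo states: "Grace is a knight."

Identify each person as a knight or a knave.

Ula: knave, Grace: knight, Daria: knave, Tariq: knave, Leo: knight

Consider Ula. Suppose Ula is a knight.
Then no assignment of the remaining roles makes every statement match its speaker's type — contradiction.
So Ula is a knave.
Consider Grace. Suppose Grace is a knave.
Then no assignment of the remaining roles makes every statement match its speaker's type — contradiction.
So Grace is a knight.
With that fixed, Leo's statement is true, so Leo is a knight.
With that fixed, Tariq's statement is false, so Tariq is a knave.
With that fixed, Daria's statement is false, so Daria is a knave.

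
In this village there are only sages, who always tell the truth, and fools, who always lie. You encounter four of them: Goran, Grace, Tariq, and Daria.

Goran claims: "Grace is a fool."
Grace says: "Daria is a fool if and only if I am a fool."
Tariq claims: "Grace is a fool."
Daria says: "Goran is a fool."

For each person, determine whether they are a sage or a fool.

Consider Goran. Suppose Goran is a sage.
Then no assignment of the remaining roles makes every statement match its speaker's type — contradiction.
So Goran is a fool.
With that fixed, Daria's statement is true, so Daria is a sage.
Consider Grace. Suppose Grace is a fool.
Then Goran's statement comes out true, contradicting Goran being a fool.
So Grace is a sage.
With that fixed, Tariq's statement is false, so Tariq is a fool.

Goran: fool, Grace: sage, Tariq: fool, Daria: sage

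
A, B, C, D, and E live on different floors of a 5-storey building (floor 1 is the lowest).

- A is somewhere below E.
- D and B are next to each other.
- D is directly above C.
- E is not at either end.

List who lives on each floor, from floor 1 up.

From clue 1: A is in {1,2,3,4}.
From clues 1–3: A is in {1,4}.
From clues 1–4: A → floor 1, E → floor 2, C → floor 3, D → floor 4, B → floor 5.

A, E, C, D, B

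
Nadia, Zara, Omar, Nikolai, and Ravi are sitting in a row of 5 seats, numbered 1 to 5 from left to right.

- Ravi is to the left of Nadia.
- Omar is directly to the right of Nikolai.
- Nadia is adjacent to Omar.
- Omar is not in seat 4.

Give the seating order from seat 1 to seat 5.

Ravi, Nikolai, Omar, Nadia, Zara

From clue 1: Nadia is in {2,3,4,5}.
From clues 1–3: Nadia is in {4,5}.
From clues 1–4: Ravi → seat 1, Nikolai → seat 2, Omar → seat 3, Nadia → seat 4, Zara → seat 5.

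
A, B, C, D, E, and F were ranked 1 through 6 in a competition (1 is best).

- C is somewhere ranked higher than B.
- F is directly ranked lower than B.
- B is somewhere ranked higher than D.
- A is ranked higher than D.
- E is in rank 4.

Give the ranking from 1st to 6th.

From clue 1: B is in {2,3,4,5,6}.
From clues 1–2: B is in {2,3,4,5}.
From clues 1–3: B is in {2,3,4}.
From clues 1–4: D is in {5,6}.
From clues 1–5: C → rank 1, B → rank 2, F → rank 3, E → rank 4, A → rank 5, D → rank 6.

C, B, F, E, A, D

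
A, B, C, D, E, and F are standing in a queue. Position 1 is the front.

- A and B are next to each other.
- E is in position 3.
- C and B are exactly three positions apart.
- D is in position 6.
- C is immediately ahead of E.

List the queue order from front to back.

From clues 1–2: E → position 3.
From clues 1–3: B is in {1,2,4,5}.
From clues 1–4: D → position 6.
From clues 1–5: F → position 1, C → position 2, A → position 4, B → position 5.

F, C, E, A, B, D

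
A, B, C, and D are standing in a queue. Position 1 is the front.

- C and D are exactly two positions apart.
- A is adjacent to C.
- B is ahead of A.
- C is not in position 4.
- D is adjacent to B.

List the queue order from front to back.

From clues 1–3: A is in {3,4}.
From clues 1–5: D → position 1, B → position 2, C → position 3, A → position 4.

D, B, C, A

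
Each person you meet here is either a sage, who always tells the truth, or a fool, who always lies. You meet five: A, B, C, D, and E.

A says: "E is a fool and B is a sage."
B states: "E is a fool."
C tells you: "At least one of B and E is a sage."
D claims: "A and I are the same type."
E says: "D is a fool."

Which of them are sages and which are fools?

Consider A. Suppose A is a fool.
Then whichever role D has, D's statement has the wrong truth value — contradiction.
So A is a sage.
Consider B. Suppose B is a fool.
Then A's statement comes out false, contradicting A being a sage.
So B is a sage.
With that fixed, C's statement is true, so C is a sage.
Consider D. Suppose D is a fool.
Then no assignment of the remaining roles makes every statement match its speaker's type — contradiction.
So D is a sage.
With that fixed, E's statement is false, so E is a fool.

A: sage, B: sage, C: sage, D: sage, E: fool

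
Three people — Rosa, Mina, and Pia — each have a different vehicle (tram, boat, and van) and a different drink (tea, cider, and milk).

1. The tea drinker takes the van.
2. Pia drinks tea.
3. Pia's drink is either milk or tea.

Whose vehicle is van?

With clues 1–2, Mina and Rosa are impossible for the one with vehicle van.
That leaves Pia.

Pia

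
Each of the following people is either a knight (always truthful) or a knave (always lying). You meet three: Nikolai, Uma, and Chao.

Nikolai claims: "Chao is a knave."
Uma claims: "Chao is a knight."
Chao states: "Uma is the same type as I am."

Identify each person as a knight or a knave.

Consider Nikolai. Suppose Nikolai is a knight.
Then no assignment of the remaining roles makes every statement match its speaker's type — contradiction.
So Nikolai is a knave.
Consider Uma. Suppose Uma is a knave.
Then whichever role Chao has, Chao's statement has the wrong truth value — contradiction.
So Uma is a knight.
Consider Chao. Suppose Chao is a knave.
Then Nikolai's statement comes out true, contradicting Nikolai being a knave.
So Chao is a knight.

Nikolai: knave, Uma: knight, Chao: knight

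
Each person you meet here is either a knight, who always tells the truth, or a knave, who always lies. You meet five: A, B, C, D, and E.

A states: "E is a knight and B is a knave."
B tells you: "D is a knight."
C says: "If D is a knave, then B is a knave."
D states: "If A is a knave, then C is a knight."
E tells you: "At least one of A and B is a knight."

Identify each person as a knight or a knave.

Consider A. Suppose A is a knight.
Then no assignment of the remaining roles makes every statement match its speaker's type — contradiction.
So A is a knave.
Consider B. Suppose B is a knave.
Then no assignment of the remaining roles makes every statement match its speaker's type — contradiction.
So B is a knight.
With that fixed, E's statement is true, so E is a knight.
Consider C. Suppose C is a knave.
Then no assignment of the remaining roles makes every statement match its speaker's type — contradiction.
So C is a knight.
With that fixed, D's statement is true, so D is a knight.

A: knave, B: knight, C: knight, D: knight, E: knight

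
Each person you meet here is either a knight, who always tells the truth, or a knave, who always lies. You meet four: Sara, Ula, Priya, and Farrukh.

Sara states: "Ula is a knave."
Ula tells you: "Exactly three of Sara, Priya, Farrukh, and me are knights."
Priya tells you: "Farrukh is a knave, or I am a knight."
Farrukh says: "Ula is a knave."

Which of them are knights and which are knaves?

Consider Sara. Suppose Sara is a knave.
Then no assignment of the remaining roles makes every statement match its speaker's type — contradiction.
So Sara is a knight.
Consider Ula. Suppose Ula is a knight.
Then Sara's statement comes out false, contradicting Sara being a knight.
So Ula is a knave.
With that fixed, Farrukh's statement is true, so Farrukh is a knight.
Consider Priya. Suppose Priya is a knight.
Then Ula's statement comes out true, contradicting Ula being a knave.
So Priya is a knave.

Sara: knight, Ula: knave, Priya: knave, Farrukh: knight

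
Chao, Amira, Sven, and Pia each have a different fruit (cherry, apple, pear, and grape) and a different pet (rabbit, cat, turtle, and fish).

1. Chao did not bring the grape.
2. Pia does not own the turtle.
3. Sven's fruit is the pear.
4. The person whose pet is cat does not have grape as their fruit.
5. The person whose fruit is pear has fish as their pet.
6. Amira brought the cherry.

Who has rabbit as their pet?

Pia

With clues 1–5, Sven is impossible for the one with pet rabbit.
With clues 1–6, Amira and Chao are impossible for the one with pet rabbit.
That leaves Pia.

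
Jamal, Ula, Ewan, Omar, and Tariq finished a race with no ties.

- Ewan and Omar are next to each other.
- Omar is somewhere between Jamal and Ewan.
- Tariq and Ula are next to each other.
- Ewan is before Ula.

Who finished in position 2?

Omar

With clues 1–3, Ewan and Jamal are ruled out for place 2.
With clues 1–4, Tariq and Ula are ruled out for place 2.
So place 2 is Omar.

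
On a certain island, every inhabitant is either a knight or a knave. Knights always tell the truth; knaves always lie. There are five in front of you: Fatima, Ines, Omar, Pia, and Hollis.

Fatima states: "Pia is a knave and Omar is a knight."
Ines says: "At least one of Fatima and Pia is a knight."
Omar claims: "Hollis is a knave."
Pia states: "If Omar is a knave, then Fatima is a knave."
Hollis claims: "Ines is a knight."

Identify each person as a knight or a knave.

Consider Fatima. Suppose Fatima is a knight.
Then no assignment of the remaining roles makes every statement match its speaker's type — contradiction.
So Fatima is a knave.
With that fixed, Pia's statement is true, so Pia is a knight.
With that fixed, Ines's statement is true, so Ines is a knight.
With that fixed, Hollis's statement is true, so Hollis is a knight.
With that fixed, Omar's statement is false, so Omar is a knave.

Fatima: knave, Ines: knight, Omar: knave, Pia: knight, Hollis: knight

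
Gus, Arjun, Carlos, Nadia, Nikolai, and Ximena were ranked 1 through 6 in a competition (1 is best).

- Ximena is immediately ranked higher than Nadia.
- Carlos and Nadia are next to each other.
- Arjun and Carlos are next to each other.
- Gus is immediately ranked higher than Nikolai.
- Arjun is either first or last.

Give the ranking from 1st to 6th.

From clue 1: Nadia is in {2,3,4,5,6}.
From clues 1–2: Carlos is in {3,4,5,6}.
From clues 1–3: Arjun is in {4,5,6}.
From clues 1–4: Gus is in {1,5}.
From clues 1–5: Gus → rank 1, Nikolai → rank 2, Ximena → rank 3, Nadia → rank 4, Carlos → rank 5, Arjun → rank 6.

Gus, Nikolai, Ximena, Nadia, Carlos, Arjun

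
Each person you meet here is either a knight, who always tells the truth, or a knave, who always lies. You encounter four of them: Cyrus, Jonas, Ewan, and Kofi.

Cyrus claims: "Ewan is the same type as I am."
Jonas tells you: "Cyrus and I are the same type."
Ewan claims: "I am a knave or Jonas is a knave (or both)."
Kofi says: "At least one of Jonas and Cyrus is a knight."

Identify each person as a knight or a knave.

Consider Cyrus. Suppose Cyrus is a knave.
Then whichever role Jonas has, Jonas's statement has the wrong truth value — contradiction.
So Cyrus is a knight.
With that fixed, Kofi's statement is true, so Kofi is a knight.
Consider Jonas. Suppose Jonas is a knight.
Then whichever role Ewan has, Ewan's statement has the wrong truth value — contradiction.
So Jonas is a knave.
With that fixed, Ewan's statement is true, so Ewan is a knight.

Cyrus: knight, Jonas: knave, Ewan: knight, Kofi: knight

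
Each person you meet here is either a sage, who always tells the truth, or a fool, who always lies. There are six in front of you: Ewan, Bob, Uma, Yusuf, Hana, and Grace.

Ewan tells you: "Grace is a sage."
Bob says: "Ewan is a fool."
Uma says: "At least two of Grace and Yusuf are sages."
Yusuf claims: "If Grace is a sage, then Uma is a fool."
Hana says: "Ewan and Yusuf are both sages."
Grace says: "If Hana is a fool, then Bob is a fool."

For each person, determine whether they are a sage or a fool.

Consider Ewan. Suppose Ewan is a sage.
Then no assignment of the remaining roles makes every statement match its speaker's type — contradiction.
So Ewan is a fool.
With that fixed, Bob's statement is true, so Bob is a sage.
With that fixed, Hana's statement is false, so Hana is a fool.
With that fixed, Grace's statement is false, so Grace is a fool.
With that fixed, Uma's statement is false, so Uma is a fool.
With that fixed, Yusuf's statement is true, so Yusuf is a sage.

Ewan: fool, Bob: sage, Uma: fool, Yusuf: sage, Hana: fool, Grace: fool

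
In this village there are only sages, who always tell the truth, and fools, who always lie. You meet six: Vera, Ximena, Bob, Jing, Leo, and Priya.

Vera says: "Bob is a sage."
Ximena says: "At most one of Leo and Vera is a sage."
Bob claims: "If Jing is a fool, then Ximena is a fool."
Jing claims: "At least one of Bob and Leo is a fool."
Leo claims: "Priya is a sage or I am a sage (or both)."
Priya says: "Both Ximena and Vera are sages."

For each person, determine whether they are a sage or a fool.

Consider Vera. Suppose Vera is a fool.
Then no assignment of the remaining roles makes every statement match its speaker's type — contradiction.
So Vera is a sage.
Consider Ximena. Suppose Ximena is a sage.
Then no assignment of the remaining roles makes every statement match its speaker's type — contradiction.
So Ximena is a fool.
With that fixed, Bob's statement is true, so Bob is a sage.
With that fixed, Priya's statement is false, so Priya is a fool.
Consider Jing. Suppose Jing is a sage.
Then no assignment of the remaining roles makes every statement match its speaker's type — contradiction.
So Jing is a fool.
Consider Leo. Suppose Leo is a fool.
Then Ximena's statement comes out true, contradicting Ximena being a fool.
So Leo is a sage.

Vera: sage, Ximena: fool, Bob: sage, Jing: fool, Leo: sage, Priya: fool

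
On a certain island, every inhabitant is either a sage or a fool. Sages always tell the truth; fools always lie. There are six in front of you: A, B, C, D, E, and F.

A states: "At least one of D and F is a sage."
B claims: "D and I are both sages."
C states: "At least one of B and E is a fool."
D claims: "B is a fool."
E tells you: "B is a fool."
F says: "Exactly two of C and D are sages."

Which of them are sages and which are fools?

A: sage, B: fool, C: sage, D: sage, E: sage, F: sage

Consider A. Suppose A is a fool.
Then no assignment of the remaining roles makes every statement match its speaker's type — contradiction.
So A is a sage.
Consider B. Suppose B is a sage.
Then no assignment of the remaining roles makes every statement match its speaker's type — contradiction.
So B is a fool.
With that fixed, C's statement is true, so C is a sage.
With that fixed, D's statement is true, so D is a sage.
With that fixed, E's statement is true, so E is a sage.
With that fixed, F's statement is true, so F is a sage.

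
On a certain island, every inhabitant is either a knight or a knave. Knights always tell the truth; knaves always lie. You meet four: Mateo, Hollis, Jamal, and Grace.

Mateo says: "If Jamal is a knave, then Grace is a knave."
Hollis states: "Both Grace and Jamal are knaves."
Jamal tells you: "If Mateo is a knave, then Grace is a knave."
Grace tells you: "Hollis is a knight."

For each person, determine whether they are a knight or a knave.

Mateo: knight, Hollis: knave, Jamal: knight, Grace: knave

Consider Mateo. Suppose Mateo is a knave.
Then no assignment of the remaining roles makes every statement match its speaker's type — contradiction.
So Mateo is a knight.
With that fixed, Jamal's statement is true, so Jamal is a knight.
With that fixed, Hollis's statement is false, so Hollis is a knave.
With that fixed, Grace's statement is false, so Grace is a knave.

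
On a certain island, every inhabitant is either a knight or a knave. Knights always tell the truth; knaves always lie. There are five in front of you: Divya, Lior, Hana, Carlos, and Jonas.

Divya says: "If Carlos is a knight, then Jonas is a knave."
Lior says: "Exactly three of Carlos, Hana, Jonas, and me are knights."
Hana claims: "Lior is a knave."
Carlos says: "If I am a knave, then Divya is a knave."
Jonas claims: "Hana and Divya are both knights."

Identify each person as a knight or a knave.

Consider Divya. Suppose Divya is a knave.
Then no assignment of the remaining roles makes every statement match its speaker's type — contradiction.
So Divya is a knight.
Consider Lior. Suppose Lior is a knight.
Then no assignment of the remaining roles makes every statement match its speaker's type — contradiction.
So Lior is a knave.
With that fixed, Hana's statement is true, so Hana is a knight.
With that fixed, Jonas's statement is true, so Jonas is a knight.
Consider Carlos. Suppose Carlos is a knight.
Then Divya's statement comes out false, contradicting Divya being a knight.
So Carlos is a knave.

Divya: knight, Lior: knave, Hana: knight, Carlos: knave, Jonas: knight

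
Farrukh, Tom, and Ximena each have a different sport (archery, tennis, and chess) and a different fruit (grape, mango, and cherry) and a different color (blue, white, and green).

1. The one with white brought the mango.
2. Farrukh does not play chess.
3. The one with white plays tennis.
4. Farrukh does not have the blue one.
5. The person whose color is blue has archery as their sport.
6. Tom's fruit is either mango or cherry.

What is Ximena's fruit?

grape

With clues 1–5, mango is impossible for Ximena's fruit.
With clues 1–6, cherry is impossible for Ximena's fruit.
That leaves grape.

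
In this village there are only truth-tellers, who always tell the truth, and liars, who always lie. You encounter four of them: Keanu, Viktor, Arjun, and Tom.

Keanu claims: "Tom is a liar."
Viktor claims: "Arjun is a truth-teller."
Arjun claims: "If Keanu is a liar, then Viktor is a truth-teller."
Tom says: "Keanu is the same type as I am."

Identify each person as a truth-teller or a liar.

Keanu: truth-teller, Viktor: truth-teller, Arjun: truth-teller, Tom: liar

Consider Keanu. Suppose Keanu is a liar.
Then whichever role Tom has, Tom's statement has the wrong truth value — contradiction.
So Keanu is a truth-teller.
With that fixed, Arjun's statement is true, so Arjun is a truth-teller.
With that fixed, Viktor's statement is true, so Viktor is a truth-teller.
Consider Tom. Suppose Tom is a truth-teller.
Then Keanu's statement comes out false, contradicting Keanu being a truth-teller.
So Tom is a liar.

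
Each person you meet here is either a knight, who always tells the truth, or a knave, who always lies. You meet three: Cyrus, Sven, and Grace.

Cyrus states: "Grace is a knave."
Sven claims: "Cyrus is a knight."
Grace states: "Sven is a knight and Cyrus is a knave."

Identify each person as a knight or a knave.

Cyrus: knight, Sven: knight, Grace: knave

Consider Cyrus. Suppose Cyrus is a knave.
Then no assignment of the remaining roles makes every statement match its speaker's type — contradiction.
So Cyrus is a knight.
With that fixed, Sven's statement is true, so Sven is a knight.
With that fixed, Grace's statement is false, so Grace is a knave.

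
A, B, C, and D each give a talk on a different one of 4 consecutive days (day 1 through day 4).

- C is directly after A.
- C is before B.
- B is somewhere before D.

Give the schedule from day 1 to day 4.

From clue 1: A is in {1,2,3}.
From clues 1–2: A is in {1,2}.
From clues 1–3: A → day 1, C → day 2, B → day 3, D → day 4.

A, C, B, D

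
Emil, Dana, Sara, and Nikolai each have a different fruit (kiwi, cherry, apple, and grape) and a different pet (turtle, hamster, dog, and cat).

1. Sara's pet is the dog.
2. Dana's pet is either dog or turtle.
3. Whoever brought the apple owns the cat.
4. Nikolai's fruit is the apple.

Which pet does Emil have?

hamster

Clue 1 rules out dog for Emil's pet.
With clues 1–2, turtle is impossible for Emil's pet.
With clues 1–4, cat is impossible for Emil's pet.
That leaves hamster.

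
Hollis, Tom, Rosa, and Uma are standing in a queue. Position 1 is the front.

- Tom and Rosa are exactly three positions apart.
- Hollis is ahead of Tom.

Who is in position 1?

Rosa

With clue 1, Hollis and Uma are ruled out for position 1.
With clues 1–2, Tom is ruled out for position 1.
So position 1 is Rosa.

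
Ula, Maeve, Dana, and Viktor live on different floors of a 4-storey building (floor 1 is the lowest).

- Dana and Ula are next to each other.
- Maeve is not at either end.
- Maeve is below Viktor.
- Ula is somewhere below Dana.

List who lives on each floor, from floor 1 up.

From clues 1–2: Maeve is in {2,3}.
From clues 1–3: Maeve → floor 3, Viktor → floor 4.
From clues 1–4: Ula → floor 1, Dana → floor 2.

Ula, Dana, Maeve, Viktor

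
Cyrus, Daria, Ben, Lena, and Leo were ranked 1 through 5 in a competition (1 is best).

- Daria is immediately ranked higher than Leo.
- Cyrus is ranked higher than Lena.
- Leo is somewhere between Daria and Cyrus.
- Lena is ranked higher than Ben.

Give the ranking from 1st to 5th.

Daria, Leo, Cyrus, Lena, Ben

From clue 1: Daria is in {1,2,3,4}.
From clues 1–2: Cyrus is in {1,2,3,4}.
From clues 1–3: Cyrus is in {3,4}.
From clues 1–4: Daria → rank 1, Leo → rank 2, Cyrus → rank 3, Lena → rank 4, Ben → rank 5.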